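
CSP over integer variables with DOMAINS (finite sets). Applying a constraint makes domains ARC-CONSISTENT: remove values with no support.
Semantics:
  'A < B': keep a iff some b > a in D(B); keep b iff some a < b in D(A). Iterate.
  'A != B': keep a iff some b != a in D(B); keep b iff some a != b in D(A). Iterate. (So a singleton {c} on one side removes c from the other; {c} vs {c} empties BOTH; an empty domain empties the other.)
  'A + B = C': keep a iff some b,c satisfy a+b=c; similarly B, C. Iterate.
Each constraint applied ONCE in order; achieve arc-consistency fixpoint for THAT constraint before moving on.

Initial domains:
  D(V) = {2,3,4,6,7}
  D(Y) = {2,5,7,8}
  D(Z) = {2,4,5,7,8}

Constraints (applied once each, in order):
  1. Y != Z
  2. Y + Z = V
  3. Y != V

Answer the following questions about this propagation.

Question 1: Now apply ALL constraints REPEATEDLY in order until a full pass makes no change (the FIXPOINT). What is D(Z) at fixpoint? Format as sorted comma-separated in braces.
pass 0 (initial): D(Z)={2,4,5,7,8}
pass 1: V {2,3,4,6,7}->{4,6,7}; Y {2,5,7,8}->{2,5}; Z {2,4,5,7,8}->{2,4,5}
pass 2: no change
Fixpoint after 2 passes: D(Z) = {2,4,5}

Answer: {2,4,5}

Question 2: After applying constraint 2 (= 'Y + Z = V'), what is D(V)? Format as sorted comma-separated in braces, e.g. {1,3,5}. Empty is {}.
Answer: {4,6,7}

Derivation:
Constraint 1 (Y != Z) on D(Y)={2,5,7,8} D(Z)={2,4,5,7,8}: no change
Constraint 2 (Y + Z = V) on D(Y)={2,5,7,8} D(Z)={2,4,5,7,8} D(V)={2,3,4,6,7}: Y {2,5,7,8}->{2,5}; Z {2,4,5,7,8}->{2,4,5}; V {2,3,4,6,7}->{4,6,7}
So after constraint 2: D(V) = {4,6,7}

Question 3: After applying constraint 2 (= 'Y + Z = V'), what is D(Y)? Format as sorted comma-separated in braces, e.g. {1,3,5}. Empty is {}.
Constraint 1 (Y != Z) on D(Y)={2,5,7,8} D(Z)={2,4,5,7,8}: no change
Constraint 2 (Y + Z = V) on D(Y)={2,5,7,8} D(Z)={2,4,5,7,8} D(V)={2,3,4,6,7}: Y {2,5,7,8}->{2,5}; Z {2,4,5,7,8}->{2,4,5}; V {2,3,4,6,7}->{4,6,7}
So after constraint 2: D(Y) = {2,5}

Answer: {2,5}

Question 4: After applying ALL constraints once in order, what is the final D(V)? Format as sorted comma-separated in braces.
Answer: {4,6,7}

Derivation:
Constraint 1 (Y != Z) on D(Y)={2,5,7,8} D(Z)={2,4,5,7,8}: no change
Constraint 2 (Y + Z = V) on D(Y)={2,5,7,8} D(Z)={2,4,5,7,8} D(V)={2,3,4,6,7}: Y {2,5,7,8}->{2,5}; Z {2,4,5,7,8}->{2,4,5}; V {2,3,4,6,7}->{4,6,7}
Constraint 3 (Y != V) on D(Y)={2,5} D(V)={4,6,7}: no change
So after all 3 constraints: D(V) = {4,6,7}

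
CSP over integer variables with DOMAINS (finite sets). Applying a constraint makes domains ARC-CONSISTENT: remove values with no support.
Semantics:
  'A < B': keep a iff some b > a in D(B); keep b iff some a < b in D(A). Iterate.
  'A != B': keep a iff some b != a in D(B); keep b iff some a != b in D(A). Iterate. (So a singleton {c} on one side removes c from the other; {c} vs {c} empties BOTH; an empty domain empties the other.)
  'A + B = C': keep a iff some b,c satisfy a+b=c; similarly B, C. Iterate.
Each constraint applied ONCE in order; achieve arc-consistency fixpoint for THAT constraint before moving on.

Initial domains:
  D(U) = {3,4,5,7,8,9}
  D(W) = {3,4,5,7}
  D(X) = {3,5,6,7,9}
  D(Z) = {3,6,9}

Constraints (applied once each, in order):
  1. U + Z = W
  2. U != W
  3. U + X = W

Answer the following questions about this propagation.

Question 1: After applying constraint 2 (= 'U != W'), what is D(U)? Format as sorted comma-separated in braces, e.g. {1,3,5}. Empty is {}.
Answer: {4}

Derivation:
Constraint 1 (U + Z = W) on D(U)={3,4,5,7,8,9} D(Z)={3,6,9} D(W)={3,4,5,7}: U {3,4,5,7,8,9}->{4}; Z {3,6,9}->{3}; W {3,4,5,7}->{7}
Constraint 2 (U != W) on D(U)={4} D(W)={7}: no change
So after constraint 2: D(U) = {4}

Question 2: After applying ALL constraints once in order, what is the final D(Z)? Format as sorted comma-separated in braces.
Constraint 1 (U + Z = W) on D(U)={3,4,5,7,8,9} D(Z)={3,6,9} D(W)={3,4,5,7}: U {3,4,5,7,8,9}->{4}; Z {3,6,9}->{3}; W {3,4,5,7}->{7}
Constraint 2 (U != W) on D(U)={4} D(W)={7}: no change
Constraint 3 (U + X = W) on D(U)={4} D(X)={3,5,6,7,9} D(W)={7}: X {3,5,6,7,9}->{3}
So after all 3 constraints: D(Z) = {3}

Answer: {3}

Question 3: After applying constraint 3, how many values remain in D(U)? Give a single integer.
Answer: 1

Derivation:
Constraint 1 (U + Z = W) on D(U)={3,4,5,7,8,9} D(Z)={3,6,9} D(W)={3,4,5,7}: U {3,4,5,7,8,9}->{4}; Z {3,6,9}->{3}; W {3,4,5,7}->{7}
Constraint 2 (U != W) on D(U)={4} D(W)={7}: no change
Constraint 3 (U + X = W) on D(U)={4} D(X)={3,5,6,7,9} D(W)={7}: X {3,5,6,7,9}->{3}
So after constraint 3: D(U)={4}, size = 1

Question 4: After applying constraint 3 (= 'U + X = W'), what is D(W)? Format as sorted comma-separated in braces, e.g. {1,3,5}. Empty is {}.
Answer: {7}

Derivation:
Constraint 1 (U + Z = W) on D(U)={3,4,5,7,8,9} D(Z)={3,6,9} D(W)={3,4,5,7}: U {3,4,5,7,8,9}->{4}; Z {3,6,9}->{3}; W {3,4,5,7}->{7}
Constraint 2 (U != W) on D(U)={4} D(W)={7}: no change
Constraint 3 (U + X = W) on D(U)={4} D(X)={3,5,6,7,9} D(W)={7}: X {3,5,6,7,9}->{3}
So after constraint 3: D(W) = {7}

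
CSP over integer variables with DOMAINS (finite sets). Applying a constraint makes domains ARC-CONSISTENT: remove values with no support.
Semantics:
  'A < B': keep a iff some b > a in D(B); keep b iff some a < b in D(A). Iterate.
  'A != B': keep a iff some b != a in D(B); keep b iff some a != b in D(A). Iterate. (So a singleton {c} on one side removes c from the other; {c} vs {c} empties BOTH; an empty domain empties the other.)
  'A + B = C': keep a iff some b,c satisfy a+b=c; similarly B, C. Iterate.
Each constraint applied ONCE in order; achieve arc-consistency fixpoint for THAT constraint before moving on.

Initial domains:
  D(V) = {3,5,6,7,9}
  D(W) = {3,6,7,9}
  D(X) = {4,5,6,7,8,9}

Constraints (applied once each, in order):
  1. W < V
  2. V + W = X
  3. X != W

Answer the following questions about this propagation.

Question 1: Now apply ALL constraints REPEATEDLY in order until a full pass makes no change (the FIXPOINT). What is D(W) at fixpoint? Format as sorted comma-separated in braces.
pass 0 (initial): D(W)={3,6,7,9}
pass 1: V {3,5,6,7,9}->{5,6}; W {3,6,7,9}->{3}; X {4,5,6,7,8,9}->{8,9}
pass 2: no change
Fixpoint after 2 passes: D(W) = {3}

Answer: {3}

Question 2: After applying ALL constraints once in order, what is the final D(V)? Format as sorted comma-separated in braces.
Answer: {5,6}

Derivation:
Constraint 1 (W < V) on D(W)={3,6,7,9} D(V)={3,5,6,7,9}: W {3,6,7,9}->{3,6,7}; V {3,5,6,7,9}->{5,6,7,9}
Constraint 2 (V + W = X) on D(V)={5,6,7,9} D(W)={3,6,7} D(X)={4,5,6,7,8,9}: V {5,6,7,9}->{5,6}; W {3,6,7}->{3}; X {4,5,6,7,8,9}->{8,9}
Constraint 3 (X != W) on D(X)={8,9} D(W)={3}: no change
So after all 3 constraints: D(V) = {5,6}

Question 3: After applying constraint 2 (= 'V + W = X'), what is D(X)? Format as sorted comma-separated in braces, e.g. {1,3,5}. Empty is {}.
Answer: {8,9}

Derivation:
Constraint 1 (W < V) on D(W)={3,6,7,9} D(V)={3,5,6,7,9}: W {3,6,7,9}->{3,6,7}; V {3,5,6,7,9}->{5,6,7,9}
Constraint 2 (V + W = X) on D(V)={5,6,7,9} D(W)={3,6,7} D(X)={4,5,6,7,8,9}: V {5,6,7,9}->{5,6}; W {3,6,7}->{3}; X {4,5,6,7,8,9}->{8,9}
So after constraint 2: D(X) = {8,9}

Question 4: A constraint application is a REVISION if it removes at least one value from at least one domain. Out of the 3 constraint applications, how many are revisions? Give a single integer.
Constraint 1 (W < V) on D(W)={3,6,7,9} D(V)={3,5,6,7,9}: W {3,6,7,9}->{3,6,7}; V {3,5,6,7,9}->{5,6,7,9} => REVISION
Constraint 2 (V + W = X) on D(V)={5,6,7,9} D(W)={3,6,7} D(X)={4,5,6,7,8,9}: V {5,6,7,9}->{5,6}; W {3,6,7}->{3}; X {4,5,6,7,8,9}->{8,9} => REVISION
Constraint 3 (X != W) on D(X)={8,9} D(W)={3}: no change => not a revision
Total revisions = 2

Answer: 2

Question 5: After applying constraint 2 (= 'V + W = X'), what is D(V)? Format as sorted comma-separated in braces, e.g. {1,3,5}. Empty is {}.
Constraint 1 (W < V) on D(W)={3,6,7,9} D(V)={3,5,6,7,9}: W {3,6,7,9}->{3,6,7}; V {3,5,6,7,9}->{5,6,7,9}
Constraint 2 (V + W = X) on D(V)={5,6,7,9} D(W)={3,6,7} D(X)={4,5,6,7,8,9}: V {5,6,7,9}->{5,6}; W {3,6,7}->{3}; X {4,5,6,7,8,9}->{8,9}
So after constraint 2: D(V) = {5,6}

Answer: {5,6}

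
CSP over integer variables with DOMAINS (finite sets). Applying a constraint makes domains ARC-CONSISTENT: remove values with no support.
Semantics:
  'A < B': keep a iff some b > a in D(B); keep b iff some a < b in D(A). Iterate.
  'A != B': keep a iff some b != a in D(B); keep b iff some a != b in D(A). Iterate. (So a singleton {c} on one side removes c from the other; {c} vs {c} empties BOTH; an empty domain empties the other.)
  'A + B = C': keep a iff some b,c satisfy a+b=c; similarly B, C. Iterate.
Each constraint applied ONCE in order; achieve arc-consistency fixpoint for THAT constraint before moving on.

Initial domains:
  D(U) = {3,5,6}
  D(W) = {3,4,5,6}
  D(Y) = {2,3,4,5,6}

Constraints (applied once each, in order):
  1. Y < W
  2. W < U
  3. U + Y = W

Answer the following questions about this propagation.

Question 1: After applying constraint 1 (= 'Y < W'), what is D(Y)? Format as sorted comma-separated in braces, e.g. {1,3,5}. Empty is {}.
Answer: {2,3,4,5}

Derivation:
Constraint 1 (Y < W) on D(Y)={2,3,4,5,6} D(W)={3,4,5,6}: Y {2,3,4,5,6}->{2,3,4,5}
So after constraint 1: D(Y) = {2,3,4,5}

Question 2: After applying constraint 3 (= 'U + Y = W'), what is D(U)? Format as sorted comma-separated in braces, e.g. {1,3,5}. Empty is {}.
Answer: {}

Derivation:
Constraint 1 (Y < W) on D(Y)={2,3,4,5,6} D(W)={3,4,5,6}: Y {2,3,4,5,6}->{2,3,4,5}
Constraint 2 (W < U) on D(W)={3,4,5,6} D(U)={3,5,6}: W {3,4,5,6}->{3,4,5}; U {3,5,6}->{5,6}
Constraint 3 (U + Y = W) on D(U)={5,6} D(Y)={2,3,4,5} D(W)={3,4,5}: U {5,6}->{}; Y {2,3,4,5}->{}; W {3,4,5}->{}
So after constraint 3: D(U) = {}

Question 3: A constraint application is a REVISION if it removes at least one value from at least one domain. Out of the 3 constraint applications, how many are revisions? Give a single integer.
Answer: 3

Derivation:
Constraint 1 (Y < W) on D(Y)={2,3,4,5,6} D(W)={3,4,5,6}: Y {2,3,4,5,6}->{2,3,4,5} => REVISION
Constraint 2 (W < U) on D(W)={3,4,5,6} D(U)={3,5,6}: W {3,4,5,6}->{3,4,5}; U {3,5,6}->{5,6} => REVISION
Constraint 3 (U + Y = W) on D(U)={5,6} D(Y)={2,3,4,5} D(W)={3,4,5}: U {5,6}->{}; Y {2,3,4,5}->{}; W {3,4,5}->{} => REVISION
Total revisions = 3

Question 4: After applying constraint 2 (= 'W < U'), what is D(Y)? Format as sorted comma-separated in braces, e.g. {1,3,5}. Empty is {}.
Constraint 1 (Y < W) on D(Y)={2,3,4,5,6} D(W)={3,4,5,6}: Y {2,3,4,5,6}->{2,3,4,5}
Constraint 2 (W < U) on D(W)={3,4,5,6} D(U)={3,5,6}: W {3,4,5,6}->{3,4,5}; U {3,5,6}->{5,6}
So after constraint 2: D(Y) = {2,3,4,5}

Answer: {2,3,4,5}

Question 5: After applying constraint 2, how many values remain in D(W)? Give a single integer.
Answer: 3

Derivation:
Constraint 1 (Y < W) on D(Y)={2,3,4,5,6} D(W)={3,4,5,6}: Y {2,3,4,5,6}->{2,3,4,5}
Constraint 2 (W < U) on D(W)={3,4,5,6} D(U)={3,5,6}: W {3,4,5,6}->{3,4,5}; U {3,5,6}->{5,6}
So after constraint 2: D(W)={3,4,5}, size = 3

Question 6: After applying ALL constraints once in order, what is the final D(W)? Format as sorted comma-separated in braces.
Answer: {}

Derivation:
Constraint 1 (Y < W) on D(Y)={2,3,4,5,6} D(W)={3,4,5,6}: Y {2,3,4,5,6}->{2,3,4,5}
Constraint 2 (W < U) on D(W)={3,4,5,6} D(U)={3,5,6}: W {3,4,5,6}->{3,4,5}; U {3,5,6}->{5,6}
Constraint 3 (U + Y = W) on D(U)={5,6} D(Y)={2,3,4,5} D(W)={3,4,5}: U {5,6}->{}; Y {2,3,4,5}->{}; W {3,4,5}->{}
So after all 3 constraints: D(W) = {}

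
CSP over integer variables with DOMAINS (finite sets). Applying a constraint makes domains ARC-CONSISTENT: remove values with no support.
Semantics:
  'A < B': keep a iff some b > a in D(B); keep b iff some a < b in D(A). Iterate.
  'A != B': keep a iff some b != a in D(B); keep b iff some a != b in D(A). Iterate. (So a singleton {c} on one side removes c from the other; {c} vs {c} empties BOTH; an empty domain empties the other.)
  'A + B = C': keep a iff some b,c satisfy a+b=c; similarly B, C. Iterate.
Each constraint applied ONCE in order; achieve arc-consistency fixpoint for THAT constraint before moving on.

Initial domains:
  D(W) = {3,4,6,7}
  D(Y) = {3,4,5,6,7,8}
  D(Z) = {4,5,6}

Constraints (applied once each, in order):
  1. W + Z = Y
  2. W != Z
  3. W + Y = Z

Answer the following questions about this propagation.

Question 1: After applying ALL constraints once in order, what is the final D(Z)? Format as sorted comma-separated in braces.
Constraint 1 (W + Z = Y) on D(W)={3,4,6,7} D(Z)={4,5,6} D(Y)={3,4,5,6,7,8}: W {3,4,6,7}->{3,4}; Z {4,5,6}->{4,5}; Y {3,4,5,6,7,8}->{7,8}
Constraint 2 (W != Z) on D(W)={3,4} D(Z)={4,5}: no change
Constraint 3 (W + Y = Z) on D(W)={3,4} D(Y)={7,8} D(Z)={4,5}: W {3,4}->{}; Y {7,8}->{}; Z {4,5}->{}
So after all 3 constraints: D(Z) = {}

Answer: {}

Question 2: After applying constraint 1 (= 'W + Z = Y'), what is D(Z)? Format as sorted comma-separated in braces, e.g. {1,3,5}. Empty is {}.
Answer: {4,5}

Derivation:
Constraint 1 (W + Z = Y) on D(W)={3,4,6,7} D(Z)={4,5,6} D(Y)={3,4,5,6,7,8}: W {3,4,6,7}->{3,4}; Z {4,5,6}->{4,5}; Y {3,4,5,6,7,8}->{7,8}
So after constraint 1: D(Z) = {4,5}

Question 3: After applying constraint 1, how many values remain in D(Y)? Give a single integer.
Answer: 2

Derivation:
Constraint 1 (W + Z = Y) on D(W)={3,4,6,7} D(Z)={4,5,6} D(Y)={3,4,5,6,7,8}: W {3,4,6,7}->{3,4}; Z {4,5,6}->{4,5}; Y {3,4,5,6,7,8}->{7,8}
So after constraint 1: D(Y)={7,8}, size = 2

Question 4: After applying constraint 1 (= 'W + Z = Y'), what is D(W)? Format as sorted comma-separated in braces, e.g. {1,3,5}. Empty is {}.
Answer: {3,4}

Derivation:
Constraint 1 (W + Z = Y) on D(W)={3,4,6,7} D(Z)={4,5,6} D(Y)={3,4,5,6,7,8}: W {3,4,6,7}->{3,4}; Z {4,5,6}->{4,5}; Y {3,4,5,6,7,8}->{7,8}
So after constraint 1: D(W) = {3,4}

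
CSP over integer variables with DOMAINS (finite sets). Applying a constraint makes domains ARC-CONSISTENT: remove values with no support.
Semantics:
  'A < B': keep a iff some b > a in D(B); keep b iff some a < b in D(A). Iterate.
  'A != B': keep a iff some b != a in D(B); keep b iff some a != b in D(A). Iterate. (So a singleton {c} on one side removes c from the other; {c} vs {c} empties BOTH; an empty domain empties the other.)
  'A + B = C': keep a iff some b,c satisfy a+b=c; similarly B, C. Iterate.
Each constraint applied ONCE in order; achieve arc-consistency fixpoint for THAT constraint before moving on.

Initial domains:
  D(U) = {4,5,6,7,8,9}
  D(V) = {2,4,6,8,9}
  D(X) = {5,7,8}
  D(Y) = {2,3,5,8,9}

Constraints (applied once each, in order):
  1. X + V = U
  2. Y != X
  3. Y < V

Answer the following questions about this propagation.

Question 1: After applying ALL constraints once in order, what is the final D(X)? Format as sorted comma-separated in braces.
Constraint 1 (X + V = U) on D(X)={5,7,8} D(V)={2,4,6,8,9} D(U)={4,5,6,7,8,9}: X {5,7,8}->{5,7}; V {2,4,6,8,9}->{2,4}; U {4,5,6,7,8,9}->{7,9}
Constraint 2 (Y != X) on D(Y)={2,3,5,8,9} D(X)={5,7}: no change
Constraint 3 (Y < V) on D(Y)={2,3,5,8,9} D(V)={2,4}: Y {2,3,5,8,9}->{2,3}; V {2,4}->{4}
So after all 3 constraints: D(X) = {5,7}

Answer: {5,7}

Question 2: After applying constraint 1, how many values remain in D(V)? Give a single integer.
Constraint 1 (X + V = U) on D(X)={5,7,8} D(V)={2,4,6,8,9} D(U)={4,5,6,7,8,9}: X {5,7,8}->{5,7}; V {2,4,6,8,9}->{2,4}; U {4,5,6,7,8,9}->{7,9}
So after constraint 1: D(V)={2,4}, size = 2

Answer: 2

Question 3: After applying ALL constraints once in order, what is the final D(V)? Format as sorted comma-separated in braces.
Constraint 1 (X + V = U) on D(X)={5,7,8} D(V)={2,4,6,8,9} D(U)={4,5,6,7,8,9}: X {5,7,8}->{5,7}; V {2,4,6,8,9}->{2,4}; U {4,5,6,7,8,9}->{7,9}
Constraint 2 (Y != X) on D(Y)={2,3,5,8,9} D(X)={5,7}: no change
Constraint 3 (Y < V) on D(Y)={2,3,5,8,9} D(V)={2,4}: Y {2,3,5,8,9}->{2,3}; V {2,4}->{4}
So after all 3 constraints: D(V) = {4}

Answer: {4}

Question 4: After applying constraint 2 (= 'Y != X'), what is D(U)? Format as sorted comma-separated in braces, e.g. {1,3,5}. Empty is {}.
Constraint 1 (X + V = U) on D(X)={5,7,8} D(V)={2,4,6,8,9} D(U)={4,5,6,7,8,9}: X {5,7,8}->{5,7}; V {2,4,6,8,9}->{2,4}; U {4,5,6,7,8,9}->{7,9}
Constraint 2 (Y != X) on D(Y)={2,3,5,8,9} D(X)={5,7}: no change
So after constraint 2: D(U) = {7,9}

Answer: {7,9}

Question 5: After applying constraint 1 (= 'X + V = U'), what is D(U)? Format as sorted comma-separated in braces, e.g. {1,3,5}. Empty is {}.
Answer: {7,9}

Derivation:
Constraint 1 (X + V = U) on D(X)={5,7,8} D(V)={2,4,6,8,9} D(U)={4,5,6,7,8,9}: X {5,7,8}->{5,7}; V {2,4,6,8,9}->{2,4}; U {4,5,6,7,8,9}->{7,9}
So after constraint 1: D(U) = {7,9}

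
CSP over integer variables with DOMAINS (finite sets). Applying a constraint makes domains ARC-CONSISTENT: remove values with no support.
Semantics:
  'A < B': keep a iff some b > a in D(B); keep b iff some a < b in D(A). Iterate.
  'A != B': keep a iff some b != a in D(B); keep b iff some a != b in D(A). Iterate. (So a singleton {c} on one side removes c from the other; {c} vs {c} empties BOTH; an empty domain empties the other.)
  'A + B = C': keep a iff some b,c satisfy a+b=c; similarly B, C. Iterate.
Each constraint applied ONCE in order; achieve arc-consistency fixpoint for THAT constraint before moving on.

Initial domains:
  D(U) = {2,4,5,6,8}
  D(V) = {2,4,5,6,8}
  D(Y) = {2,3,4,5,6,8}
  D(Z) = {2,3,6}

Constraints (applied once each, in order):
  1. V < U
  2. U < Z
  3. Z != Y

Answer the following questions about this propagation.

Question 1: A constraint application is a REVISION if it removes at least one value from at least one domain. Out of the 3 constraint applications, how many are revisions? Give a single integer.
Answer: 3

Derivation:
Constraint 1 (V < U) on D(V)={2,4,5,6,8} D(U)={2,4,5,6,8}: V {2,4,5,6,8}->{2,4,5,6}; U {2,4,5,6,8}->{4,5,6,8} => REVISION
Constraint 2 (U < Z) on D(U)={4,5,6,8} D(Z)={2,3,6}: U {4,5,6,8}->{4,5}; Z {2,3,6}->{6} => REVISION
Constraint 3 (Z != Y) on D(Z)={6} D(Y)={2,3,4,5,6,8}: Y {2,3,4,5,6,8}->{2,3,4,5,8} => REVISION
Total revisions = 3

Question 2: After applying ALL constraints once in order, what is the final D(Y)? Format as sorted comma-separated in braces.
Constraint 1 (V < U) on D(V)={2,4,5,6,8} D(U)={2,4,5,6,8}: V {2,4,5,6,8}->{2,4,5,6}; U {2,4,5,6,8}->{4,5,6,8}
Constraint 2 (U < Z) on D(U)={4,5,6,8} D(Z)={2,3,6}: U {4,5,6,8}->{4,5}; Z {2,3,6}->{6}
Constraint 3 (Z != Y) on D(Z)={6} D(Y)={2,3,4,5,6,8}: Y {2,3,4,5,6,8}->{2,3,4,5,8}
So after all 3 constraints: D(Y) = {2,3,4,5,8}

Answer: {2,3,4,5,8}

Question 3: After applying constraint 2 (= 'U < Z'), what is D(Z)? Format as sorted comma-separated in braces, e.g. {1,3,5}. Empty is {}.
Answer: {6}

Derivation:
Constraint 1 (V < U) on D(V)={2,4,5,6,8} D(U)={2,4,5,6,8}: V {2,4,5,6,8}->{2,4,5,6}; U {2,4,5,6,8}->{4,5,6,8}
Constraint 2 (U < Z) on D(U)={4,5,6,8} D(Z)={2,3,6}: U {4,5,6,8}->{4,5}; Z {2,3,6}->{6}
So after constraint 2: D(Z) = {6}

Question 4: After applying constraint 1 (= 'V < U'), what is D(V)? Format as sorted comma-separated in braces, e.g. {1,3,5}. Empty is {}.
Constraint 1 (V < U) on D(V)={2,4,5,6,8} D(U)={2,4,5,6,8}: V {2,4,5,6,8}->{2,4,5,6}; U {2,4,5,6,8}->{4,5,6,8}
So after constraint 1: D(V) = {2,4,5,6}

Answer: {2,4,5,6}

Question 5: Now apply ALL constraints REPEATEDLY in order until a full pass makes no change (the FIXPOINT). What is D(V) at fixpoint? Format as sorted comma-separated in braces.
Answer: {2,4}

Derivation:
pass 0 (initial): D(V)={2,4,5,6,8}
pass 1: U {2,4,5,6,8}->{4,5}; V {2,4,5,6,8}->{2,4,5,6}; Y {2,3,4,5,6,8}->{2,3,4,5,8}; Z {2,3,6}->{6}
pass 2: V {2,4,5,6}->{2,4}
pass 3: no change
Fixpoint after 3 passes: D(V) = {2,4}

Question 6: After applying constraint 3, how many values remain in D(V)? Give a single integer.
Answer: 4

Derivation:
Constraint 1 (V < U) on D(V)={2,4,5,6,8} D(U)={2,4,5,6,8}: V {2,4,5,6,8}->{2,4,5,6}; U {2,4,5,6,8}->{4,5,6,8}
Constraint 2 (U < Z) on D(U)={4,5,6,8} D(Z)={2,3,6}: U {4,5,6,8}->{4,5}; Z {2,3,6}->{6}
Constraint 3 (Z != Y) on D(Z)={6} D(Y)={2,3,4,5,6,8}: Y {2,3,4,5,6,8}->{2,3,4,5,8}
So after constraint 3: D(V)={2,4,5,6}, size = 4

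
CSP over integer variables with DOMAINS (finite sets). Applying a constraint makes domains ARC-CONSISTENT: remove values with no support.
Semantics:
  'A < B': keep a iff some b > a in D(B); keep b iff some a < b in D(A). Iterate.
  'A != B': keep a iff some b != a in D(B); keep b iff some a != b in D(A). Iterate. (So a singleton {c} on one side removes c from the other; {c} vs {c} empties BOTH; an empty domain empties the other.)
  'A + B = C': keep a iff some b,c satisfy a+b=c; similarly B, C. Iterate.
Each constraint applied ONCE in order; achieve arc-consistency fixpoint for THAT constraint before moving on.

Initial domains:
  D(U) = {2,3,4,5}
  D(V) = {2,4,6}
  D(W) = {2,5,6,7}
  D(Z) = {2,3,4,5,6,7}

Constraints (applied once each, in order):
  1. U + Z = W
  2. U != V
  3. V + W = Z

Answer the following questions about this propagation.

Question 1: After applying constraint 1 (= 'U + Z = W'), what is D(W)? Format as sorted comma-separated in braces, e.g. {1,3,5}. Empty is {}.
Constraint 1 (U + Z = W) on D(U)={2,3,4,5} D(Z)={2,3,4,5,6,7} D(W)={2,5,6,7}: Z {2,3,4,5,6,7}->{2,3,4,5}; W {2,5,6,7}->{5,6,7}
So after constraint 1: D(W) = {5,6,7}

Answer: {5,6,7}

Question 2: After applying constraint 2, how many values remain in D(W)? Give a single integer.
Constraint 1 (U + Z = W) on D(U)={2,3,4,5} D(Z)={2,3,4,5,6,7} D(W)={2,5,6,7}: Z {2,3,4,5,6,7}->{2,3,4,5}; W {2,5,6,7}->{5,6,7}
Constraint 2 (U != V) on D(U)={2,3,4,5} D(V)={2,4,6}: no change
So after constraint 2: D(W)={5,6,7}, size = 3

Answer: 3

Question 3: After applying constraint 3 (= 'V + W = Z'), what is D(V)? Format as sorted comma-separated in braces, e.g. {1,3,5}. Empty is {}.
Constraint 1 (U + Z = W) on D(U)={2,3,4,5} D(Z)={2,3,4,5,6,7} D(W)={2,5,6,7}: Z {2,3,4,5,6,7}->{2,3,4,5}; W {2,5,6,7}->{5,6,7}
Constraint 2 (U != V) on D(U)={2,3,4,5} D(V)={2,4,6}: no change
Constraint 3 (V + W = Z) on D(V)={2,4,6} D(W)={5,6,7} D(Z)={2,3,4,5}: V {2,4,6}->{}; W {5,6,7}->{}; Z {2,3,4,5}->{}
So after constraint 3: D(V) = {}

Answer: {}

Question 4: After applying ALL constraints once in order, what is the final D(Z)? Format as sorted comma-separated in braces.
Constraint 1 (U + Z = W) on D(U)={2,3,4,5} D(Z)={2,3,4,5,6,7} D(W)={2,5,6,7}: Z {2,3,4,5,6,7}->{2,3,4,5}; W {2,5,6,7}->{5,6,7}
Constraint 2 (U != V) on D(U)={2,3,4,5} D(V)={2,4,6}: no change
Constraint 3 (V + W = Z) on D(V)={2,4,6} D(W)={5,6,7} D(Z)={2,3,4,5}: V {2,4,6}->{}; W {5,6,7}->{}; Z {2,3,4,5}->{}
So after all 3 constraints: D(Z) = {}

Answer: {}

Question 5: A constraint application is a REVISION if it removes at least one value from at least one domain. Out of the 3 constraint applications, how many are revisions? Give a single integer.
Answer: 2

Derivation:
Constraint 1 (U + Z = W) on D(U)={2,3,4,5} D(Z)={2,3,4,5,6,7} D(W)={2,5,6,7}: Z {2,3,4,5,6,7}->{2,3,4,5}; W {2,5,6,7}->{5,6,7} => REVISION
Constraint 2 (U != V) on D(U)={2,3,4,5} D(V)={2,4,6}: no change => not a revision
Constraint 3 (V + W = Z) on D(V)={2,4,6} D(W)={5,6,7} D(Z)={2,3,4,5}: V {2,4,6}->{}; W {5,6,7}->{}; Z {2,3,4,5}->{} => REVISION
Total revisions = 2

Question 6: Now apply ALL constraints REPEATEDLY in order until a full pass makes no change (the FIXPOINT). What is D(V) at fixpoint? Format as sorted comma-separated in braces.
pass 0 (initial): D(V)={2,4,6}
pass 1: V {2,4,6}->{}; W {2,5,6,7}->{}; Z {2,3,4,5,6,7}->{}
pass 2: U {2,3,4,5}->{}
pass 3: no change
Fixpoint after 3 passes: D(V) = {}

Answer: {}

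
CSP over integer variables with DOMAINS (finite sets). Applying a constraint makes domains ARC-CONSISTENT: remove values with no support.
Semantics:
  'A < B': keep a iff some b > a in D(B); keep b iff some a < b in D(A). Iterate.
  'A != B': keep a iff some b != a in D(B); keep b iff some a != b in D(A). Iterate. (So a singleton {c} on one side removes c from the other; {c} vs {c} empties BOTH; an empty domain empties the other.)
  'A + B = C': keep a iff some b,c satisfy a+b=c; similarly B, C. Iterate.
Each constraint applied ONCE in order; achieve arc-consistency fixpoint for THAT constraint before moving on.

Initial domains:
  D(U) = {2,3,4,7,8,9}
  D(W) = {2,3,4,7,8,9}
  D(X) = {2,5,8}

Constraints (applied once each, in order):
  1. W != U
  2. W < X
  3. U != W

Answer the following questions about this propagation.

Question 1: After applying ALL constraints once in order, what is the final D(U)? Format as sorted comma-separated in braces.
Answer: {2,3,4,7,8,9}

Derivation:
Constraint 1 (W != U) on D(W)={2,3,4,7,8,9} D(U)={2,3,4,7,8,9}: no change
Constraint 2 (W < X) on D(W)={2,3,4,7,8,9} D(X)={2,5,8}: W {2,3,4,7,8,9}->{2,3,4,7}; X {2,5,8}->{5,8}
Constraint 3 (U != W) on D(U)={2,3,4,7,8,9} D(W)={2,3,4,7}: no change
So after all 3 constraints: D(U) = {2,3,4,7,8,9}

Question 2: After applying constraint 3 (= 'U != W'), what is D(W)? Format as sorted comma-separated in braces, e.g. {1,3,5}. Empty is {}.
Constraint 1 (W != U) on D(W)={2,3,4,7,8,9} D(U)={2,3,4,7,8,9}: no change
Constraint 2 (W < X) on D(W)={2,3,4,7,8,9} D(X)={2,5,8}: W {2,3,4,7,8,9}->{2,3,4,7}; X {2,5,8}->{5,8}
Constraint 3 (U != W) on D(U)={2,3,4,7,8,9} D(W)={2,3,4,7}: no change
So after constraint 3: D(W) = {2,3,4,7}

Answer: {2,3,4,7}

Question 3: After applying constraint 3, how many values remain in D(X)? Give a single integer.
Constraint 1 (W != U) on D(W)={2,3,4,7,8,9} D(U)={2,3,4,7,8,9}: no change
Constraint 2 (W < X) on D(W)={2,3,4,7,8,9} D(X)={2,5,8}: W {2,3,4,7,8,9}->{2,3,4,7}; X {2,5,8}->{5,8}
Constraint 3 (U != W) on D(U)={2,3,4,7,8,9} D(W)={2,3,4,7}: no change
So after constraint 3: D(X)={5,8}, size = 2

Answer: 2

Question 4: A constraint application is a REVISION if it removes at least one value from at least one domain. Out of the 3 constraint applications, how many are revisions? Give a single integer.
Answer: 1

Derivation:
Constraint 1 (W != U) on D(W)={2,3,4,7,8,9} D(U)={2,3,4,7,8,9}: no change => not a revision
Constraint 2 (W < X) on D(W)={2,3,4,7,8,9} D(X)={2,5,8}: W {2,3,4,7,8,9}->{2,3,4,7}; X {2,5,8}->{5,8} => REVISION
Constraint 3 (U != W) on D(U)={2,3,4,7,8,9} D(W)={2,3,4,7}: no change => not a revision
Total revisions = 1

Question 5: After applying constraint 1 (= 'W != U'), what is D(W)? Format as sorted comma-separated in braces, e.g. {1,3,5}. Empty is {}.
Constraint 1 (W != U) on D(W)={2,3,4,7,8,9} D(U)={2,3,4,7,8,9}: no change
So after constraint 1: D(W) = {2,3,4,7,8,9}

Answer: {2,3,4,7,8,9}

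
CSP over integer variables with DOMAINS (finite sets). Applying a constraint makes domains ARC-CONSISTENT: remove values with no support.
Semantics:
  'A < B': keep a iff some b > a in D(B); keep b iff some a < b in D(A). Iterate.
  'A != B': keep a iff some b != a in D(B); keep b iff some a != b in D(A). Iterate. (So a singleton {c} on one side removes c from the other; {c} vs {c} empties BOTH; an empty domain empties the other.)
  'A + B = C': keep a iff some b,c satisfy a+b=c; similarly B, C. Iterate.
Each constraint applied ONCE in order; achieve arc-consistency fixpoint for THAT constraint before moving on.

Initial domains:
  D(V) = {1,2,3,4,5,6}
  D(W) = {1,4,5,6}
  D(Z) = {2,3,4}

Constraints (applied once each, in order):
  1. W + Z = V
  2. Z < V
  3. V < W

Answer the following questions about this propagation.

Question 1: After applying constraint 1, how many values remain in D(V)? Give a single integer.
Constraint 1 (W + Z = V) on D(W)={1,4,5,6} D(Z)={2,3,4} D(V)={1,2,3,4,5,6}: W {1,4,5,6}->{1,4}; V {1,2,3,4,5,6}->{3,4,5,6}
So after constraint 1: D(V)={3,4,5,6}, size = 4

Answer: 4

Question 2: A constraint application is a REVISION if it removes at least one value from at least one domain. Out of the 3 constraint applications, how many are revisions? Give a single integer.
Constraint 1 (W + Z = V) on D(W)={1,4,5,6} D(Z)={2,3,4} D(V)={1,2,3,4,5,6}: W {1,4,5,6}->{1,4}; V {1,2,3,4,5,6}->{3,4,5,6} => REVISION
Constraint 2 (Z < V) on D(Z)={2,3,4} D(V)={3,4,5,6}: no change => not a revision
Constraint 3 (V < W) on D(V)={3,4,5,6} D(W)={1,4}: V {3,4,5,6}->{3}; W {1,4}->{4} => REVISION
Total revisions = 2

Answer: 2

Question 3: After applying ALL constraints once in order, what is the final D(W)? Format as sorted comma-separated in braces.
Constraint 1 (W + Z = V) on D(W)={1,4,5,6} D(Z)={2,3,4} D(V)={1,2,3,4,5,6}: W {1,4,5,6}->{1,4}; V {1,2,3,4,5,6}->{3,4,5,6}
Constraint 2 (Z < V) on D(Z)={2,3,4} D(V)={3,4,5,6}: no change
Constraint 3 (V < W) on D(V)={3,4,5,6} D(W)={1,4}: V {3,4,5,6}->{3}; W {1,4}->{4}
So after all 3 constraints: D(W) = {4}

Answer: {4}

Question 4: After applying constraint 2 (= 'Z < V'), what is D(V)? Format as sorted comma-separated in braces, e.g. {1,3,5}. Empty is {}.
Answer: {3,4,5,6}

Derivation:
Constraint 1 (W + Z = V) on D(W)={1,4,5,6} D(Z)={2,3,4} D(V)={1,2,3,4,5,6}: W {1,4,5,6}->{1,4}; V {1,2,3,4,5,6}->{3,4,5,6}
Constraint 2 (Z < V) on D(Z)={2,3,4} D(V)={3,4,5,6}: no change
So after constraint 2: D(V) = {3,4,5,6}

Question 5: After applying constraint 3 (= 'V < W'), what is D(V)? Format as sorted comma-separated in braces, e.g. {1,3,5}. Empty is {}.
Answer: {3}

Derivation:
Constraint 1 (W + Z = V) on D(W)={1,4,5,6} D(Z)={2,3,4} D(V)={1,2,3,4,5,6}: W {1,4,5,6}->{1,4}; V {1,2,3,4,5,6}->{3,4,5,6}
Constraint 2 (Z < V) on D(Z)={2,3,4} D(V)={3,4,5,6}: no change
Constraint 3 (V < W) on D(V)={3,4,5,6} D(W)={1,4}: V {3,4,5,6}->{3}; W {1,4}->{4}
So after constraint 3: D(V) = {3}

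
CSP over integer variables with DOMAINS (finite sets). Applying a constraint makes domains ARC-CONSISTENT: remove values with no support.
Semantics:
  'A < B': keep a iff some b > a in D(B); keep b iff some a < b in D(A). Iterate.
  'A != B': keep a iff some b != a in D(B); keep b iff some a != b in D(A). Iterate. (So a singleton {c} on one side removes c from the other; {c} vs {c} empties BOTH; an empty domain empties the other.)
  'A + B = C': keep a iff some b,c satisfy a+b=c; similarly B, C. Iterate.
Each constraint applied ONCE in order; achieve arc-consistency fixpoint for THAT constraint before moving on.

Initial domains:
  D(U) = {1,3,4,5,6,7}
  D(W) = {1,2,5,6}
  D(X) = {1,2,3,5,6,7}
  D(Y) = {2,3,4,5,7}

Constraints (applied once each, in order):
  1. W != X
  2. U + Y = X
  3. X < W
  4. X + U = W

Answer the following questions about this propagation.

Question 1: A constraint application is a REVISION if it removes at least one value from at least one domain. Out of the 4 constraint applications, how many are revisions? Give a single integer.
Answer: 3

Derivation:
Constraint 1 (W != X) on D(W)={1,2,5,6} D(X)={1,2,3,5,6,7}: no change => not a revision
Constraint 2 (U + Y = X) on D(U)={1,3,4,5,6,7} D(Y)={2,3,4,5,7} D(X)={1,2,3,5,6,7}: U {1,3,4,5,6,7}->{1,3,4,5}; Y {2,3,4,5,7}->{2,3,4,5}; X {1,2,3,5,6,7}->{3,5,6,7} => REVISION
Constraint 3 (X < W) on D(X)={3,5,6,7} D(W)={1,2,5,6}: X {3,5,6,7}->{3,5}; W {1,2,5,6}->{5,6} => REVISION
Constraint 4 (X + U = W) on D(X)={3,5} D(U)={1,3,4,5} D(W)={5,6}: U {1,3,4,5}->{1,3}; W {5,6}->{6} => REVISION
Total revisions = 3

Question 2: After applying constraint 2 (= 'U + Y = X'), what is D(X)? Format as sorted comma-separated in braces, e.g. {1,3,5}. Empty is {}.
Answer: {3,5,6,7}

Derivation:
Constraint 1 (W != X) on D(W)={1,2,5,6} D(X)={1,2,3,5,6,7}: no change
Constraint 2 (U + Y = X) on D(U)={1,3,4,5,6,7} D(Y)={2,3,4,5,7} D(X)={1,2,3,5,6,7}: U {1,3,4,5,6,7}->{1,3,4,5}; Y {2,3,4,5,7}->{2,3,4,5}; X {1,2,3,5,6,7}->{3,5,6,7}
So after constraint 2: D(X) = {3,5,6,7}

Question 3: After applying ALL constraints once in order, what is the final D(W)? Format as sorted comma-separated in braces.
Answer: {6}

Derivation:
Constraint 1 (W != X) on D(W)={1,2,5,6} D(X)={1,2,3,5,6,7}: no change
Constraint 2 (U + Y = X) on D(U)={1,3,4,5,6,7} D(Y)={2,3,4,5,7} D(X)={1,2,3,5,6,7}: U {1,3,4,5,6,7}->{1,3,4,5}; Y {2,3,4,5,7}->{2,3,4,5}; X {1,2,3,5,6,7}->{3,5,6,7}
Constraint 3 (X < W) on D(X)={3,5,6,7} D(W)={1,2,5,6}: X {3,5,6,7}->{3,5}; W {1,2,5,6}->{5,6}
Constraint 4 (X + U = W) on D(X)={3,5} D(U)={1,3,4,5} D(W)={5,6}: U {1,3,4,5}->{1,3}; W {5,6}->{6}
So after all 4 constraints: D(W) = {6}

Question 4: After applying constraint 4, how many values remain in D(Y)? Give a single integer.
Constraint 1 (W != X) on D(W)={1,2,5,6} D(X)={1,2,3,5,6,7}: no change
Constraint 2 (U + Y = X) on D(U)={1,3,4,5,6,7} D(Y)={2,3,4,5,7} D(X)={1,2,3,5,6,7}: U {1,3,4,5,6,7}->{1,3,4,5}; Y {2,3,4,5,7}->{2,3,4,5}; X {1,2,3,5,6,7}->{3,5,6,7}
Constraint 3 (X < W) on D(X)={3,5,6,7} D(W)={1,2,5,6}: X {3,5,6,7}->{3,5}; W {1,2,5,6}->{5,6}
Constraint 4 (X + U = W) on D(X)={3,5} D(U)={1,3,4,5} D(W)={5,6}: U {1,3,4,5}->{1,3}; W {5,6}->{6}
So after constraint 4: D(Y)={2,3,4,5}, size = 4

Answer: 4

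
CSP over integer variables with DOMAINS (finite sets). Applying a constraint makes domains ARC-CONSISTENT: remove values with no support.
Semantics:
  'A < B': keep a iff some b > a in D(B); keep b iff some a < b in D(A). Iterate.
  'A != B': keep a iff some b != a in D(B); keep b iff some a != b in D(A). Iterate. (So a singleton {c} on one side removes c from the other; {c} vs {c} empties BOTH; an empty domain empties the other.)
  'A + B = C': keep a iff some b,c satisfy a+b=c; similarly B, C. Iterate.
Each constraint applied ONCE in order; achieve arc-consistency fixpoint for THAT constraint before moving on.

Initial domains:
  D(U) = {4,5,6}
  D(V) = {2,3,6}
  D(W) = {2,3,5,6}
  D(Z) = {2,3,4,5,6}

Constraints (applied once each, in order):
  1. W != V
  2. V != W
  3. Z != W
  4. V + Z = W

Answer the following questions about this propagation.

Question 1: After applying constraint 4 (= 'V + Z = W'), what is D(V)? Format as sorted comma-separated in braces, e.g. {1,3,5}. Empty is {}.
Answer: {2,3}

Derivation:
Constraint 1 (W != V) on D(W)={2,3,5,6} D(V)={2,3,6}: no change
Constraint 2 (V != W) on D(V)={2,3,6} D(W)={2,3,5,6}: no change
Constraint 3 (Z != W) on D(Z)={2,3,4,5,6} D(W)={2,3,5,6}: no change
Constraint 4 (V + Z = W) on D(V)={2,3,6} D(Z)={2,3,4,5,6} D(W)={2,3,5,6}: V {2,3,6}->{2,3}; Z {2,3,4,5,6}->{2,3,4}; W {2,3,5,6}->{5,6}
So after constraint 4: D(V) = {2,3}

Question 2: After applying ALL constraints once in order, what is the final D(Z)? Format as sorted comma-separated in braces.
Answer: {2,3,4}

Derivation:
Constraint 1 (W != V) on D(W)={2,3,5,6} D(V)={2,3,6}: no change
Constraint 2 (V != W) on D(V)={2,3,6} D(W)={2,3,5,6}: no change
Constraint 3 (Z != W) on D(Z)={2,3,4,5,6} D(W)={2,3,5,6}: no change
Constraint 4 (V + Z = W) on D(V)={2,3,6} D(Z)={2,3,4,5,6} D(W)={2,3,5,6}: V {2,3,6}->{2,3}; Z {2,3,4,5,6}->{2,3,4}; W {2,3,5,6}->{5,6}
So after all 4 constraints: D(Z) = {2,3,4}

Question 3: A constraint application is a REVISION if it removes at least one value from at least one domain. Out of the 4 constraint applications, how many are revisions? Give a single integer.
Answer: 1

Derivation:
Constraint 1 (W != V) on D(W)={2,3,5,6} D(V)={2,3,6}: no change => not a revision
Constraint 2 (V != W) on D(V)={2,3,6} D(W)={2,3,5,6}: no change => not a revision
Constraint 3 (Z != W) on D(Z)={2,3,4,5,6} D(W)={2,3,5,6}: no change => not a revision
Constraint 4 (V + Z = W) on D(V)={2,3,6} D(Z)={2,3,4,5,6} D(W)={2,3,5,6}: V {2,3,6}->{2,3}; Z {2,3,4,5,6}->{2,3,4}; W {2,3,5,6}->{5,6} => REVISION
Total revisions = 1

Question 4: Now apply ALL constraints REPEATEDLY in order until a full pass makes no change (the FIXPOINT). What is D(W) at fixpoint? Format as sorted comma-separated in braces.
Answer: {5,6}

Derivation:
pass 0 (initial): D(W)={2,3,5,6}
pass 1: V {2,3,6}->{2,3}; W {2,3,5,6}->{5,6}; Z {2,3,4,5,6}->{2,3,4}
pass 2: no change
Fixpoint after 2 passes: D(W) = {5,6}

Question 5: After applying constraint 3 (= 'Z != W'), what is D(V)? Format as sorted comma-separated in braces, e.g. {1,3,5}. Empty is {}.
Answer: {2,3,6}

Derivation:
Constraint 1 (W != V) on D(W)={2,3,5,6} D(V)={2,3,6}: no change
Constraint 2 (V != W) on D(V)={2,3,6} D(W)={2,3,5,6}: no change
Constraint 3 (Z != W) on D(Z)={2,3,4,5,6} D(W)={2,3,5,6}: no change
So after constraint 3: D(V) = {2,3,6}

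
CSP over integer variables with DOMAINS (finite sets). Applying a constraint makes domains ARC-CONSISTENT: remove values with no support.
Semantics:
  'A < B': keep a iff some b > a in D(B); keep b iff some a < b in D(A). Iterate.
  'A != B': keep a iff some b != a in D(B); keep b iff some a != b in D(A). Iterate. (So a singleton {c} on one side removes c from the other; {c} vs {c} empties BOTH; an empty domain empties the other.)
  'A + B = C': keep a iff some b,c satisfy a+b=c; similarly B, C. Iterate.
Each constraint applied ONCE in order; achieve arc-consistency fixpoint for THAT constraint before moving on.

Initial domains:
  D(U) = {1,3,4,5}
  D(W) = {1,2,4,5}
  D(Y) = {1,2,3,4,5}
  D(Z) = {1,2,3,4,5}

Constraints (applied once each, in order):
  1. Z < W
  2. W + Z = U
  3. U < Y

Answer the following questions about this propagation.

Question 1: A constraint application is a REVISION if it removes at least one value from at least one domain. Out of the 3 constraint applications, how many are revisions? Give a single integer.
Answer: 3

Derivation:
Constraint 1 (Z < W) on D(Z)={1,2,3,4,5} D(W)={1,2,4,5}: Z {1,2,3,4,5}->{1,2,3,4}; W {1,2,4,5}->{2,4,5} => REVISION
Constraint 2 (W + Z = U) on D(W)={2,4,5} D(Z)={1,2,3,4} D(U)={1,3,4,5}: W {2,4,5}->{2,4}; Z {1,2,3,4}->{1,2,3}; U {1,3,4,5}->{3,4,5} => REVISION
Constraint 3 (U < Y) on D(U)={3,4,5} D(Y)={1,2,3,4,5}: U {3,4,5}->{3,4}; Y {1,2,3,4,5}->{4,5} => REVISION
Total revisions = 3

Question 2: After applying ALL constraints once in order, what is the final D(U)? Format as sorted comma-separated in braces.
Constraint 1 (Z < W) on D(Z)={1,2,3,4,5} D(W)={1,2,4,5}: Z {1,2,3,4,5}->{1,2,3,4}; W {1,2,4,5}->{2,4,5}
Constraint 2 (W + Z = U) on D(W)={2,4,5} D(Z)={1,2,3,4} D(U)={1,3,4,5}: W {2,4,5}->{2,4}; Z {1,2,3,4}->{1,2,3}; U {1,3,4,5}->{3,4,5}
Constraint 3 (U < Y) on D(U)={3,4,5} D(Y)={1,2,3,4,5}: U {3,4,5}->{3,4}; Y {1,2,3,4,5}->{4,5}
So after all 3 constraints: D(U) = {3,4}

Answer: {3,4}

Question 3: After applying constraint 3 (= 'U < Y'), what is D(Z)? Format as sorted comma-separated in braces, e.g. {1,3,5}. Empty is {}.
Constraint 1 (Z < W) on D(Z)={1,2,3,4,5} D(W)={1,2,4,5}: Z {1,2,3,4,5}->{1,2,3,4}; W {1,2,4,5}->{2,4,5}
Constraint 2 (W + Z = U) on D(W)={2,4,5} D(Z)={1,2,3,4} D(U)={1,3,4,5}: W {2,4,5}->{2,4}; Z {1,2,3,4}->{1,2,3}; U {1,3,4,5}->{3,4,5}
Constraint 3 (U < Y) on D(U)={3,4,5} D(Y)={1,2,3,4,5}: U {3,4,5}->{3,4}; Y {1,2,3,4,5}->{4,5}
So after constraint 3: D(Z) = {1,2,3}

Answer: {1,2,3}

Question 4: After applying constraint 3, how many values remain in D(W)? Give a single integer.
Constraint 1 (Z < W) on D(Z)={1,2,3,4,5} D(W)={1,2,4,5}: Z {1,2,3,4,5}->{1,2,3,4}; W {1,2,4,5}->{2,4,5}
Constraint 2 (W + Z = U) on D(W)={2,4,5} D(Z)={1,2,3,4} D(U)={1,3,4,5}: W {2,4,5}->{2,4}; Z {1,2,3,4}->{1,2,3}; U {1,3,4,5}->{3,4,5}
Constraint 3 (U < Y) on D(U)={3,4,5} D(Y)={1,2,3,4,5}: U {3,4,5}->{3,4}; Y {1,2,3,4,5}->{4,5}
So after constraint 3: D(W)={2,4}, size = 2

Answer: 2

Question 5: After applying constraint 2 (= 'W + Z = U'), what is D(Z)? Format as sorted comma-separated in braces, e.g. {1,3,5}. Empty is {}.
Answer: {1,2,3}

Derivation:
Constraint 1 (Z < W) on D(Z)={1,2,3,4,5} D(W)={1,2,4,5}: Z {1,2,3,4,5}->{1,2,3,4}; W {1,2,4,5}->{2,4,5}
Constraint 2 (W + Z = U) on D(W)={2,4,5} D(Z)={1,2,3,4} D(U)={1,3,4,5}: W {2,4,5}->{2,4}; Z {1,2,3,4}->{1,2,3}; U {1,3,4,5}->{3,4,5}
So after constraint 2: D(Z) = {1,2,3}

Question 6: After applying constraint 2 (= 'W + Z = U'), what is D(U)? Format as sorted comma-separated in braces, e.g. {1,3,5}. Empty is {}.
Constraint 1 (Z < W) on D(Z)={1,2,3,4,5} D(W)={1,2,4,5}: Z {1,2,3,4,5}->{1,2,3,4}; W {1,2,4,5}->{2,4,5}
Constraint 2 (W + Z = U) on D(W)={2,4,5} D(Z)={1,2,3,4} D(U)={1,3,4,5}: W {2,4,5}->{2,4}; Z {1,2,3,4}->{1,2,3}; U {1,3,4,5}->{3,4,5}
So after constraint 2: D(U) = {3,4,5}

Answer: {3,4,5}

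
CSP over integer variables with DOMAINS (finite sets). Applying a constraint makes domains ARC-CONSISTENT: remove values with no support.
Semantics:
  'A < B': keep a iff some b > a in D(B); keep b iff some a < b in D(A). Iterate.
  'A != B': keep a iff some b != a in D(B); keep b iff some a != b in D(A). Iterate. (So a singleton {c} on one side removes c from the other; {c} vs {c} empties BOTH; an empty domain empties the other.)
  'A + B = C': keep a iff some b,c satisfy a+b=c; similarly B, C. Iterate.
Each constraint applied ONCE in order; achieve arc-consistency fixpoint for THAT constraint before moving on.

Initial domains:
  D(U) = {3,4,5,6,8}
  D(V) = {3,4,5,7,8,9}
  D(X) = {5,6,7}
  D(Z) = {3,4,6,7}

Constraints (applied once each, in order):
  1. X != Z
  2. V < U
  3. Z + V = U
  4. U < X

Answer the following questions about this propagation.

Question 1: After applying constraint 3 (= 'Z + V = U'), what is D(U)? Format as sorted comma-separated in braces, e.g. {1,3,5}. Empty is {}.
Answer: {6,8}

Derivation:
Constraint 1 (X != Z) on D(X)={5,6,7} D(Z)={3,4,6,7}: no change
Constraint 2 (V < U) on D(V)={3,4,5,7,8,9} D(U)={3,4,5,6,8}: V {3,4,5,7,8,9}->{3,4,5,7}; U {3,4,5,6,8}->{4,5,6,8}
Constraint 3 (Z + V = U) on D(Z)={3,4,6,7} D(V)={3,4,5,7} D(U)={4,5,6,8}: Z {3,4,6,7}->{3,4}; V {3,4,5,7}->{3,4,5}; U {4,5,6,8}->{6,8}
So after constraint 3: D(U) = {6,8}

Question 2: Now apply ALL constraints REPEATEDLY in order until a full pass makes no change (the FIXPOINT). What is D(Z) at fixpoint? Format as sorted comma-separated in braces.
pass 0 (initial): D(Z)={3,4,6,7}
pass 1: U {3,4,5,6,8}->{6}; V {3,4,5,7,8,9}->{3,4,5}; X {5,6,7}->{7}; Z {3,4,6,7}->{3,4}
pass 2: V {3,4,5}->{3}; Z {3,4}->{3}
pass 3: no change
Fixpoint after 3 passes: D(Z) = {3}

Answer: {3}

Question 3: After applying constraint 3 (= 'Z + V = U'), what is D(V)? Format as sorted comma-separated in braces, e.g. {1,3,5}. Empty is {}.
Answer: {3,4,5}

Derivation:
Constraint 1 (X != Z) on D(X)={5,6,7} D(Z)={3,4,6,7}: no change
Constraint 2 (V < U) on D(V)={3,4,5,7,8,9} D(U)={3,4,5,6,8}: V {3,4,5,7,8,9}->{3,4,5,7}; U {3,4,5,6,8}->{4,5,6,8}
Constraint 3 (Z + V = U) on D(Z)={3,4,6,7} D(V)={3,4,5,7} D(U)={4,5,6,8}: Z {3,4,6,7}->{3,4}; V {3,4,5,7}->{3,4,5}; U {4,5,6,8}->{6,8}
So after constraint 3: D(V) = {3,4,5}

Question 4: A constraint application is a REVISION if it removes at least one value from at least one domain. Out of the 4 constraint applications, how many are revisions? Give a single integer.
Answer: 3

Derivation:
Constraint 1 (X != Z) on D(X)={5,6,7} D(Z)={3,4,6,7}: no change => not a revision
Constraint 2 (V < U) on D(V)={3,4,5,7,8,9} D(U)={3,4,5,6,8}: V {3,4,5,7,8,9}->{3,4,5,7}; U {3,4,5,6,8}->{4,5,6,8} => REVISION
Constraint 3 (Z + V = U) on D(Z)={3,4,6,7} D(V)={3,4,5,7} D(U)={4,5,6,8}: Z {3,4,6,7}->{3,4}; V {3,4,5,7}->{3,4,5}; U {4,5,6,8}->{6,8} => REVISION
Constraint 4 (U < X) on D(U)={6,8} D(X)={5,6,7}: U {6,8}->{6}; X {5,6,7}->{7} => REVISION
Total revisions = 3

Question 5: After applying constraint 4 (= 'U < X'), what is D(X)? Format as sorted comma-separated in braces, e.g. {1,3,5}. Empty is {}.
Answer: {7}

Derivation:
Constraint 1 (X != Z) on D(X)={5,6,7} D(Z)={3,4,6,7}: no change
Constraint 2 (V < U) on D(V)={3,4,5,7,8,9} D(U)={3,4,5,6,8}: V {3,4,5,7,8,9}->{3,4,5,7}; U {3,4,5,6,8}->{4,5,6,8}
Constraint 3 (Z + V = U) on D(Z)={3,4,6,7} D(V)={3,4,5,7} D(U)={4,5,6,8}: Z {3,4,6,7}->{3,4}; V {3,4,5,7}->{3,4,5}; U {4,5,6,8}->{6,8}
Constraint 4 (U < X) on D(U)={6,8} D(X)={5,6,7}: U {6,8}->{6}; X {5,6,7}->{7}
So after constraint 4: D(X) = {7}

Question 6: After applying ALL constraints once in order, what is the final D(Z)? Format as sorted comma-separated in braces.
Constraint 1 (X != Z) on D(X)={5,6,7} D(Z)={3,4,6,7}: no change
Constraint 2 (V < U) on D(V)={3,4,5,7,8,9} D(U)={3,4,5,6,8}: V {3,4,5,7,8,9}->{3,4,5,7}; U {3,4,5,6,8}->{4,5,6,8}
Constraint 3 (Z + V = U) on D(Z)={3,4,6,7} D(V)={3,4,5,7} D(U)={4,5,6,8}: Z {3,4,6,7}->{3,4}; V {3,4,5,7}->{3,4,5}; U {4,5,6,8}->{6,8}
Constraint 4 (U < X) on D(U)={6,8} D(X)={5,6,7}: U {6,8}->{6}; X {5,6,7}->{7}
So after all 4 constraints: D(Z) = {3,4}

Answer: {3,4}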